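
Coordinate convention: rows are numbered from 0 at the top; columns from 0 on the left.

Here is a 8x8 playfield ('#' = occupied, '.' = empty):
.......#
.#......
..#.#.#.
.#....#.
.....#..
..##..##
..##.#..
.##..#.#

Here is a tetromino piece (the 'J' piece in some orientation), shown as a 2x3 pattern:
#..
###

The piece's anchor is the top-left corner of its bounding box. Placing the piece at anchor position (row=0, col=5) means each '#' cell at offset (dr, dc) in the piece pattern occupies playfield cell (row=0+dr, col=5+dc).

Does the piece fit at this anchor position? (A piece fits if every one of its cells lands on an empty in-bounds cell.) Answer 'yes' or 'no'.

Answer: yes

Derivation:
Check each piece cell at anchor (0, 5):
  offset (0,0) -> (0,5): empty -> OK
  offset (1,0) -> (1,5): empty -> OK
  offset (1,1) -> (1,6): empty -> OK
  offset (1,2) -> (1,7): empty -> OK
All cells valid: yes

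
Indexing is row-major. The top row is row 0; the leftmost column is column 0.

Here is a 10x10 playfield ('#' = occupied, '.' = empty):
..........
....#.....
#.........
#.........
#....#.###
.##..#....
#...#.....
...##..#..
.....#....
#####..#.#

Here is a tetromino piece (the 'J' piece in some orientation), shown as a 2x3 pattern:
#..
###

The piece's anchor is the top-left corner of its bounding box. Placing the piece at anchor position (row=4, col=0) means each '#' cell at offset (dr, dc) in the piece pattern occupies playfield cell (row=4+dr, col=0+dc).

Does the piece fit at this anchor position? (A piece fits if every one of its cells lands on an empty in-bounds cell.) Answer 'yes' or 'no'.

Check each piece cell at anchor (4, 0):
  offset (0,0) -> (4,0): occupied ('#') -> FAIL
  offset (1,0) -> (5,0): empty -> OK
  offset (1,1) -> (5,1): occupied ('#') -> FAIL
  offset (1,2) -> (5,2): occupied ('#') -> FAIL
All cells valid: no

Answer: no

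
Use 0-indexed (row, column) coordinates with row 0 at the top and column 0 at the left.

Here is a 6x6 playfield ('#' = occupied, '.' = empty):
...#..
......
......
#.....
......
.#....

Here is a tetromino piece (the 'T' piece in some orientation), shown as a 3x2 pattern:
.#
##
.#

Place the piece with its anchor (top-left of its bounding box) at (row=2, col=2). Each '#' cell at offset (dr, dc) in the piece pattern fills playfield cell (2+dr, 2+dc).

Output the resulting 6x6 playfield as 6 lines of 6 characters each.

Answer: ...#..
......
...#..
#.##..
...#..
.#....

Derivation:
Fill (2+0,2+1) = (2,3)
Fill (2+1,2+0) = (3,2)
Fill (2+1,2+1) = (3,3)
Fill (2+2,2+1) = (4,3)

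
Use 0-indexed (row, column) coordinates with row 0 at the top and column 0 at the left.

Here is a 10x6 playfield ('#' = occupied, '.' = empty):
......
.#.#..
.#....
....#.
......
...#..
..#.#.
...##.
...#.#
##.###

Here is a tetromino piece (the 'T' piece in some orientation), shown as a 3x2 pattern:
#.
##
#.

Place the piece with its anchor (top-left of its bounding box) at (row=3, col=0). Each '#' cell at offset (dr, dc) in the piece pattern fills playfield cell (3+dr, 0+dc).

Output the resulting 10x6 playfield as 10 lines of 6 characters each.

Fill (3+0,0+0) = (3,0)
Fill (3+1,0+0) = (4,0)
Fill (3+1,0+1) = (4,1)
Fill (3+2,0+0) = (5,0)

Answer: ......
.#.#..
.#....
#...#.
##....
#..#..
..#.#.
...##.
...#.#
##.###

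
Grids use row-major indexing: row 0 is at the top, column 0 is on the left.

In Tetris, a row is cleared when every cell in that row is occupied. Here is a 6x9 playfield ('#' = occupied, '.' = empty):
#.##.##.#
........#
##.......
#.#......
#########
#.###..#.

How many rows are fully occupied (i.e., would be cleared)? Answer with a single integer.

Check each row:
  row 0: 3 empty cells -> not full
  row 1: 8 empty cells -> not full
  row 2: 7 empty cells -> not full
  row 3: 7 empty cells -> not full
  row 4: 0 empty cells -> FULL (clear)
  row 5: 4 empty cells -> not full
Total rows cleared: 1

Answer: 1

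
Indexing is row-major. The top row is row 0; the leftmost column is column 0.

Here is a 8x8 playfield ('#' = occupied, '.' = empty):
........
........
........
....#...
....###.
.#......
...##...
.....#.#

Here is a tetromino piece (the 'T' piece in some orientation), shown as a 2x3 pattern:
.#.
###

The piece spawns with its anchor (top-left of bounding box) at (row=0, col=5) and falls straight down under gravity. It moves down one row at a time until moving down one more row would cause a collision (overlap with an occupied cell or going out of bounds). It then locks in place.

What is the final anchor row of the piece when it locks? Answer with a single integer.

Spawn at (row=0, col=5). Try each row:
  row 0: fits
  row 1: fits
  row 2: fits
  row 3: blocked -> lock at row 2

Answer: 2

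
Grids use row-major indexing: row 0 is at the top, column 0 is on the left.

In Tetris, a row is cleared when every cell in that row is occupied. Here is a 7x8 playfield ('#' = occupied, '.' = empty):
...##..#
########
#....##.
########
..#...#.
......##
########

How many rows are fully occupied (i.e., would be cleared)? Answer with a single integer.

Answer: 3

Derivation:
Check each row:
  row 0: 5 empty cells -> not full
  row 1: 0 empty cells -> FULL (clear)
  row 2: 5 empty cells -> not full
  row 3: 0 empty cells -> FULL (clear)
  row 4: 6 empty cells -> not full
  row 5: 6 empty cells -> not full
  row 6: 0 empty cells -> FULL (clear)
Total rows cleared: 3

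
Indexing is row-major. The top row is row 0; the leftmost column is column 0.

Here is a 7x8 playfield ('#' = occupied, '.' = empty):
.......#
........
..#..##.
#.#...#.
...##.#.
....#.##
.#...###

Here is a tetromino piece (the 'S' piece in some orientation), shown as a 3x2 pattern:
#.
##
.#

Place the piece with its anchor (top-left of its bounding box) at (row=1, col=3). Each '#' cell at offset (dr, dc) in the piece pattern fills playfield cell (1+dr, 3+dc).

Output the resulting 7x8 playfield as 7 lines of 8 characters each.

Fill (1+0,3+0) = (1,3)
Fill (1+1,3+0) = (2,3)
Fill (1+1,3+1) = (2,4)
Fill (1+2,3+1) = (3,4)

Answer: .......#
...#....
..#####.
#.#.#.#.
...##.#.
....#.##
.#...###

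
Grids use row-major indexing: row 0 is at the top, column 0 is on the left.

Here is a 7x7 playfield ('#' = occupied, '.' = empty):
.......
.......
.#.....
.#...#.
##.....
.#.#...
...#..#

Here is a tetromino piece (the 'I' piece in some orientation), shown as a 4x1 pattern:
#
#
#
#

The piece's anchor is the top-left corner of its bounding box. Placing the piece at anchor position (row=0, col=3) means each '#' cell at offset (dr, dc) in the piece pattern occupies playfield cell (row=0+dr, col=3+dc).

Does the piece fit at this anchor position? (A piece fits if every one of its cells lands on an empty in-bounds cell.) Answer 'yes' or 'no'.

Answer: yes

Derivation:
Check each piece cell at anchor (0, 3):
  offset (0,0) -> (0,3): empty -> OK
  offset (1,0) -> (1,3): empty -> OK
  offset (2,0) -> (2,3): empty -> OK
  offset (3,0) -> (3,3): empty -> OK
All cells valid: yes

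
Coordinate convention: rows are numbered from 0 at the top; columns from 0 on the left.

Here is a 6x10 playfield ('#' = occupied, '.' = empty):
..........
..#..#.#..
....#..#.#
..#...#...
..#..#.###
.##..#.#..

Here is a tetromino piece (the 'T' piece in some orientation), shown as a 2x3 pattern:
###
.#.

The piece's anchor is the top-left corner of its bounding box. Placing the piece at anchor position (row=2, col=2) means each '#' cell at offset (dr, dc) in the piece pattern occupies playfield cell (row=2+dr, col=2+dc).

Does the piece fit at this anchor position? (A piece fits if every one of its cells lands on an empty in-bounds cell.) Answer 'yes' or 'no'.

Answer: no

Derivation:
Check each piece cell at anchor (2, 2):
  offset (0,0) -> (2,2): empty -> OK
  offset (0,1) -> (2,3): empty -> OK
  offset (0,2) -> (2,4): occupied ('#') -> FAIL
  offset (1,1) -> (3,3): empty -> OK
All cells valid: no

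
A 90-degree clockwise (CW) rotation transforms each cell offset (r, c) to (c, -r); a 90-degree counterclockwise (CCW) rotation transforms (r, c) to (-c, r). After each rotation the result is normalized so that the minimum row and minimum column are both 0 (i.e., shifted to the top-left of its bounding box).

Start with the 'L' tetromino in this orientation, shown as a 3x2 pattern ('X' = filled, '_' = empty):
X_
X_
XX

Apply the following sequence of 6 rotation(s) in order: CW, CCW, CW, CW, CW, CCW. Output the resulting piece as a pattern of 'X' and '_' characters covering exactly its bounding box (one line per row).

Answer: XX
_X
_X

Derivation:
Start:
X_
X_
XX
After rotation 1 (CW):
XXX
X__
After rotation 2 (CCW):
X_
X_
XX
After rotation 3 (CW):
XXX
X__
After rotation 4 (CW):
XX
_X
_X
After rotation 5 (CW):
__X
XXX
After rotation 6 (CCW):
XX
_X
_X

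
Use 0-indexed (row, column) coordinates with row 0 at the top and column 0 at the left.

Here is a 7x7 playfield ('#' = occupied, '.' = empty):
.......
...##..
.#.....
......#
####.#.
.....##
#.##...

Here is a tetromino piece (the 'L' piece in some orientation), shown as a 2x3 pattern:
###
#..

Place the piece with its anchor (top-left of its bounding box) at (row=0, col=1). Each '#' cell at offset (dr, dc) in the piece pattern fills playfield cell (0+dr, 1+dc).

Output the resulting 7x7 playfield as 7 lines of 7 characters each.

Answer: .###...
.#.##..
.#.....
......#
####.#.
.....##
#.##...

Derivation:
Fill (0+0,1+0) = (0,1)
Fill (0+0,1+1) = (0,2)
Fill (0+0,1+2) = (0,3)
Fill (0+1,1+0) = (1,1)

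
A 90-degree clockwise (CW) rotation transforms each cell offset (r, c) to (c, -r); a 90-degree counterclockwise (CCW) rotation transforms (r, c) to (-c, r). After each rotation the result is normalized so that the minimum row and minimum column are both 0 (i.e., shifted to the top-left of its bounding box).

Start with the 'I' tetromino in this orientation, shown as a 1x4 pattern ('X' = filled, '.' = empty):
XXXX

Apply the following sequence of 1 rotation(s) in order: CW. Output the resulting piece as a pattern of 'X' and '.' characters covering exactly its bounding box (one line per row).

Start:
XXXX
After rotation 1 (CW):
X
X
X
X

Answer: X
X
X
X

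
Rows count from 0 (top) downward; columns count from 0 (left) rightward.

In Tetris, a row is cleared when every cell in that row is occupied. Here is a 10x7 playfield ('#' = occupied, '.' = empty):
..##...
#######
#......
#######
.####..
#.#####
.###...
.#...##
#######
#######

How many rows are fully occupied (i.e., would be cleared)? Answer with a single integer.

Answer: 4

Derivation:
Check each row:
  row 0: 5 empty cells -> not full
  row 1: 0 empty cells -> FULL (clear)
  row 2: 6 empty cells -> not full
  row 3: 0 empty cells -> FULL (clear)
  row 4: 3 empty cells -> not full
  row 5: 1 empty cell -> not full
  row 6: 4 empty cells -> not full
  row 7: 4 empty cells -> not full
  row 8: 0 empty cells -> FULL (clear)
  row 9: 0 empty cells -> FULL (clear)
Total rows cleared: 4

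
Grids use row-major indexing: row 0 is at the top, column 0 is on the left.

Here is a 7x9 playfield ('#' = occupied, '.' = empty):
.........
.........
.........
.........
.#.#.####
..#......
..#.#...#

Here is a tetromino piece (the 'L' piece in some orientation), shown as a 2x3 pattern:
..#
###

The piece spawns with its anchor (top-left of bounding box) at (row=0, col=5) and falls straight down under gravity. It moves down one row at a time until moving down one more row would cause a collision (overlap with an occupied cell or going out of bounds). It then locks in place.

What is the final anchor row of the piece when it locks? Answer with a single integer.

Answer: 2

Derivation:
Spawn at (row=0, col=5). Try each row:
  row 0: fits
  row 1: fits
  row 2: fits
  row 3: blocked -> lock at row 2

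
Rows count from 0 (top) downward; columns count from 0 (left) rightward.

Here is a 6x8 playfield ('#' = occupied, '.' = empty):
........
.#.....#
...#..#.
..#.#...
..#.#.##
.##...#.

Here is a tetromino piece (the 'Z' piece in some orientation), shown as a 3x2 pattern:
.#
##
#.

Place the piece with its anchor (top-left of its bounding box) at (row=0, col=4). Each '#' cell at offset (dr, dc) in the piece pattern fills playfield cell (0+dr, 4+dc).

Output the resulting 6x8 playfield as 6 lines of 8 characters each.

Fill (0+0,4+1) = (0,5)
Fill (0+1,4+0) = (1,4)
Fill (0+1,4+1) = (1,5)
Fill (0+2,4+0) = (2,4)

Answer: .....#..
.#..##.#
...##.#.
..#.#...
..#.#.##
.##...#.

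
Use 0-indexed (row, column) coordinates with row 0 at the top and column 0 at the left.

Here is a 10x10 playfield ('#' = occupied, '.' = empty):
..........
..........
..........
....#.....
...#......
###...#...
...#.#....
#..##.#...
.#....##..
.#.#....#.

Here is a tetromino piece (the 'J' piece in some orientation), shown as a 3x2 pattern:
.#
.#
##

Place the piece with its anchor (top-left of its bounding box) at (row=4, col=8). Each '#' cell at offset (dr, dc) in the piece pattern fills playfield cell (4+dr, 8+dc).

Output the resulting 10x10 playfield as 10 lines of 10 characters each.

Answer: ..........
..........
..........
....#.....
...#.....#
###...#..#
...#.#..##
#..##.#...
.#....##..
.#.#....#.

Derivation:
Fill (4+0,8+1) = (4,9)
Fill (4+1,8+1) = (5,9)
Fill (4+2,8+0) = (6,8)
Fill (4+2,8+1) = (6,9)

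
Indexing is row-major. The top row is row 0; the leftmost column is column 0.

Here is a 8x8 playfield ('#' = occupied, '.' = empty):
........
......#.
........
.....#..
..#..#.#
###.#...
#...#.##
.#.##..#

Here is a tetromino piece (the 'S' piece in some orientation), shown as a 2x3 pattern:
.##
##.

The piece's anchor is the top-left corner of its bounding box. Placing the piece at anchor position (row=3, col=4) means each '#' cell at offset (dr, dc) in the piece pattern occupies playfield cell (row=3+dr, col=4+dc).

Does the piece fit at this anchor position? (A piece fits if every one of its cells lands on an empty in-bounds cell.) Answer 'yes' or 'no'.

Answer: no

Derivation:
Check each piece cell at anchor (3, 4):
  offset (0,1) -> (3,5): occupied ('#') -> FAIL
  offset (0,2) -> (3,6): empty -> OK
  offset (1,0) -> (4,4): empty -> OK
  offset (1,1) -> (4,5): occupied ('#') -> FAIL
All cells valid: no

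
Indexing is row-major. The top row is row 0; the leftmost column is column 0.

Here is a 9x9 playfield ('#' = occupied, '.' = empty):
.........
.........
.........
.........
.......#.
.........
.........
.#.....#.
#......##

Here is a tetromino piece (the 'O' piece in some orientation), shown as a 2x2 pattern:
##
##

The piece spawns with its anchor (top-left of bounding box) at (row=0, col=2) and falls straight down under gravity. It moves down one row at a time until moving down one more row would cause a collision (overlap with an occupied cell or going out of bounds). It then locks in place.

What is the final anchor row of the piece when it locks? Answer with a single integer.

Spawn at (row=0, col=2). Try each row:
  row 0: fits
  row 1: fits
  row 2: fits
  row 3: fits
  row 4: fits
  row 5: fits
  row 6: fits
  row 7: fits
  row 8: blocked -> lock at row 7

Answer: 7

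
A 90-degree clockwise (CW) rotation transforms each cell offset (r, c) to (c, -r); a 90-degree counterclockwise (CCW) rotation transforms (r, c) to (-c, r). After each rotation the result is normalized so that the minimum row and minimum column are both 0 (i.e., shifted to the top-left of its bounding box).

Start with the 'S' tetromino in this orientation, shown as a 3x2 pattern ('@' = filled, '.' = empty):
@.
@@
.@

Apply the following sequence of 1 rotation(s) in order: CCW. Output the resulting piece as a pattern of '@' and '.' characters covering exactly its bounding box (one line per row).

Start:
@.
@@
.@
After rotation 1 (CCW):
.@@
@@.

Answer: .@@
@@.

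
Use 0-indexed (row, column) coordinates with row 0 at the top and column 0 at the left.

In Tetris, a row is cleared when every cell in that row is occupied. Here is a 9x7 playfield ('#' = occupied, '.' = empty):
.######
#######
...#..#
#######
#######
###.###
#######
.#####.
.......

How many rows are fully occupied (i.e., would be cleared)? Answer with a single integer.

Answer: 4

Derivation:
Check each row:
  row 0: 1 empty cell -> not full
  row 1: 0 empty cells -> FULL (clear)
  row 2: 5 empty cells -> not full
  row 3: 0 empty cells -> FULL (clear)
  row 4: 0 empty cells -> FULL (clear)
  row 5: 1 empty cell -> not full
  row 6: 0 empty cells -> FULL (clear)
  row 7: 2 empty cells -> not full
  row 8: 7 empty cells -> not full
Total rows cleared: 4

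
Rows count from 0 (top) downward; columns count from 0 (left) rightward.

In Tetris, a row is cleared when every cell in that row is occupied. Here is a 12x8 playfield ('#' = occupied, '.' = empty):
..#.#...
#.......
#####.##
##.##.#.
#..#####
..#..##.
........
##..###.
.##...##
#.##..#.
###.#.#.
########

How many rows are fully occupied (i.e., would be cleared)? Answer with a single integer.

Answer: 1

Derivation:
Check each row:
  row 0: 6 empty cells -> not full
  row 1: 7 empty cells -> not full
  row 2: 1 empty cell -> not full
  row 3: 3 empty cells -> not full
  row 4: 2 empty cells -> not full
  row 5: 5 empty cells -> not full
  row 6: 8 empty cells -> not full
  row 7: 3 empty cells -> not full
  row 8: 4 empty cells -> not full
  row 9: 4 empty cells -> not full
  row 10: 3 empty cells -> not full
  row 11: 0 empty cells -> FULL (clear)
Total rows cleared: 1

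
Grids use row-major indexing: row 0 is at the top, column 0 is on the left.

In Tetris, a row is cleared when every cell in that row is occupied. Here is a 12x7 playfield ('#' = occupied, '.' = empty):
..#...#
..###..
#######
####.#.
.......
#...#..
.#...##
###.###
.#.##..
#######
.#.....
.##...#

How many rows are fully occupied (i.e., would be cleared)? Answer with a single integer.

Answer: 2

Derivation:
Check each row:
  row 0: 5 empty cells -> not full
  row 1: 4 empty cells -> not full
  row 2: 0 empty cells -> FULL (clear)
  row 3: 2 empty cells -> not full
  row 4: 7 empty cells -> not full
  row 5: 5 empty cells -> not full
  row 6: 4 empty cells -> not full
  row 7: 1 empty cell -> not full
  row 8: 4 empty cells -> not full
  row 9: 0 empty cells -> FULL (clear)
  row 10: 6 empty cells -> not full
  row 11: 4 empty cells -> not full
Total rows cleared: 2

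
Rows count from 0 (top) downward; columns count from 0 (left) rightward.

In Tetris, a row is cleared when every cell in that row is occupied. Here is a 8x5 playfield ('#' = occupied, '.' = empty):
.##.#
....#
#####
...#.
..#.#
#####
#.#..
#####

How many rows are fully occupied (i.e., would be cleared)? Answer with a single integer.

Answer: 3

Derivation:
Check each row:
  row 0: 2 empty cells -> not full
  row 1: 4 empty cells -> not full
  row 2: 0 empty cells -> FULL (clear)
  row 3: 4 empty cells -> not full
  row 4: 3 empty cells -> not full
  row 5: 0 empty cells -> FULL (clear)
  row 6: 3 empty cells -> not full
  row 7: 0 empty cells -> FULL (clear)
Total rows cleared: 3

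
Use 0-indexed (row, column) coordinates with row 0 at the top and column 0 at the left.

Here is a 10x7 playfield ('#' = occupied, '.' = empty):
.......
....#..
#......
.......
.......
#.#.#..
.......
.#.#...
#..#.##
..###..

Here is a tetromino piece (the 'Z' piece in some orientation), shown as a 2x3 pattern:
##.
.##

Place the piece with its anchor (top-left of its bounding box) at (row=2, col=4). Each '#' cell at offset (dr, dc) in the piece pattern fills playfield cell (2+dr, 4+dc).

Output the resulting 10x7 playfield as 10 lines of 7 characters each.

Answer: .......
....#..
#...##.
.....##
.......
#.#.#..
.......
.#.#...
#..#.##
..###..

Derivation:
Fill (2+0,4+0) = (2,4)
Fill (2+0,4+1) = (2,5)
Fill (2+1,4+1) = (3,5)
Fill (2+1,4+2) = (3,6)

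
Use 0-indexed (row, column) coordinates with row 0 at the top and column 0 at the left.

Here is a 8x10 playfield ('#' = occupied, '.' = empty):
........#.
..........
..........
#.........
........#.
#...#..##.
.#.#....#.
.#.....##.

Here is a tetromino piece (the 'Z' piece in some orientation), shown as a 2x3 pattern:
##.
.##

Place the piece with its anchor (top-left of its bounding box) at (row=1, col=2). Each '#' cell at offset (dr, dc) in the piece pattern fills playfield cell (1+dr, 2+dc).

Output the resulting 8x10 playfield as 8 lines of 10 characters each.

Answer: ........#.
..##......
...##.....
#.........
........#.
#...#..##.
.#.#....#.
.#.....##.

Derivation:
Fill (1+0,2+0) = (1,2)
Fill (1+0,2+1) = (1,3)
Fill (1+1,2+1) = (2,3)
Fill (1+1,2+2) = (2,4)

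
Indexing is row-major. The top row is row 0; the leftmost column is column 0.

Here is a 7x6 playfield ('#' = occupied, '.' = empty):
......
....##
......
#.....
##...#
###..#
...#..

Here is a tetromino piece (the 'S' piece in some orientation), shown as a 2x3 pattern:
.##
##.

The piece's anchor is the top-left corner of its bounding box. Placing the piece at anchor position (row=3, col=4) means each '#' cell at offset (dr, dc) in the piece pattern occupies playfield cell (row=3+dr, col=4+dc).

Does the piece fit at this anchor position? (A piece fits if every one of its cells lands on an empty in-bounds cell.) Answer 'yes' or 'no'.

Answer: no

Derivation:
Check each piece cell at anchor (3, 4):
  offset (0,1) -> (3,5): empty -> OK
  offset (0,2) -> (3,6): out of bounds -> FAIL
  offset (1,0) -> (4,4): empty -> OK
  offset (1,1) -> (4,5): occupied ('#') -> FAIL
All cells valid: no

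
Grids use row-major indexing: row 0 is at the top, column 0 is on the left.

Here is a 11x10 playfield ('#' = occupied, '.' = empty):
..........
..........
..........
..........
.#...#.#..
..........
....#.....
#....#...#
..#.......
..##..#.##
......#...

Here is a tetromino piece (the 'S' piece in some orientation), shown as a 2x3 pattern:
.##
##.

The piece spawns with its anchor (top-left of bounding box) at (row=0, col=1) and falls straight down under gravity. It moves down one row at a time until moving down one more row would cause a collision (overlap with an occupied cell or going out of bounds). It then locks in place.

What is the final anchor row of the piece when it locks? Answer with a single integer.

Spawn at (row=0, col=1). Try each row:
  row 0: fits
  row 1: fits
  row 2: fits
  row 3: blocked -> lock at row 2

Answer: 2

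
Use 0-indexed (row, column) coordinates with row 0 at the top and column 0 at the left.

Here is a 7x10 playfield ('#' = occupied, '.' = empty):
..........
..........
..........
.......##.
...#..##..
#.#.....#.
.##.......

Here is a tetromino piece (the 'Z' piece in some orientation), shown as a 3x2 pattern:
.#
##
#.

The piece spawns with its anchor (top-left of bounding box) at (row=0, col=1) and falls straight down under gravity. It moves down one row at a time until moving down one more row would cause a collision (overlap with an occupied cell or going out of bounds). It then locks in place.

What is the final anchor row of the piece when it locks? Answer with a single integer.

Spawn at (row=0, col=1). Try each row:
  row 0: fits
  row 1: fits
  row 2: fits
  row 3: fits
  row 4: blocked -> lock at row 3

Answer: 3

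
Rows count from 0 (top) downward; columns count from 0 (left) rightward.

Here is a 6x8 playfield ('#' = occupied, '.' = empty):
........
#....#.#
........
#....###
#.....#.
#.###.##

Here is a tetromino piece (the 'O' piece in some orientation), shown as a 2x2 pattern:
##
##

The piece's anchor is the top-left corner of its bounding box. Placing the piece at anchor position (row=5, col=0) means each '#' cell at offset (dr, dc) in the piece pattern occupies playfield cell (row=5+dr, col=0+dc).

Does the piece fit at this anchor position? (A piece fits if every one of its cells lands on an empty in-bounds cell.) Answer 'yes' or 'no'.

Check each piece cell at anchor (5, 0):
  offset (0,0) -> (5,0): occupied ('#') -> FAIL
  offset (0,1) -> (5,1): empty -> OK
  offset (1,0) -> (6,0): out of bounds -> FAIL
  offset (1,1) -> (6,1): out of bounds -> FAIL
All cells valid: no

Answer: no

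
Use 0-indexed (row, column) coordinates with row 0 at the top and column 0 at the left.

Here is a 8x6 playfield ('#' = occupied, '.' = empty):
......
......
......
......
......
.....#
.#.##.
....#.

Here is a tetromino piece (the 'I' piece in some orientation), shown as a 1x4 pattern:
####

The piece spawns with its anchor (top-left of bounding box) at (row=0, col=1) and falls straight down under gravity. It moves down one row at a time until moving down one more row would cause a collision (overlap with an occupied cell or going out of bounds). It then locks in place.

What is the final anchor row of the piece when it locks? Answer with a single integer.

Spawn at (row=0, col=1). Try each row:
  row 0: fits
  row 1: fits
  row 2: fits
  row 3: fits
  row 4: fits
  row 5: fits
  row 6: blocked -> lock at row 5

Answer: 5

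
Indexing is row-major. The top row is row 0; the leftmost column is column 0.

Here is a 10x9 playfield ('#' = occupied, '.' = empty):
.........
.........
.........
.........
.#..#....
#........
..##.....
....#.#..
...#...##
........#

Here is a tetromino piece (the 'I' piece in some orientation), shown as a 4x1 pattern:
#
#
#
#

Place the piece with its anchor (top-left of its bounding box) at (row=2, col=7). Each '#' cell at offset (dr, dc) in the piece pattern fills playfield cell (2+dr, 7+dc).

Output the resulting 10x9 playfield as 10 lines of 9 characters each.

Answer: .........
.........
.......#.
.......#.
.#..#..#.
#......#.
..##.....
....#.#..
...#...##
........#

Derivation:
Fill (2+0,7+0) = (2,7)
Fill (2+1,7+0) = (3,7)
Fill (2+2,7+0) = (4,7)
Fill (2+3,7+0) = (5,7)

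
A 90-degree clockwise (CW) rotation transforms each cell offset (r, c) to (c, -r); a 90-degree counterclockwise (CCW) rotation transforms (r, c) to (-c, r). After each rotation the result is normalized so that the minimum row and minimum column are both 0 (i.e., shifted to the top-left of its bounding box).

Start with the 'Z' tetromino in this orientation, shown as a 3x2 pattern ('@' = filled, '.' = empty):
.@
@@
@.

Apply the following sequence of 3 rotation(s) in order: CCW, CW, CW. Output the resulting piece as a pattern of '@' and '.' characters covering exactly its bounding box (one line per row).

Start:
.@
@@
@.
After rotation 1 (CCW):
@@.
.@@
After rotation 2 (CW):
.@
@@
@.
After rotation 3 (CW):
@@.
.@@

Answer: @@.
.@@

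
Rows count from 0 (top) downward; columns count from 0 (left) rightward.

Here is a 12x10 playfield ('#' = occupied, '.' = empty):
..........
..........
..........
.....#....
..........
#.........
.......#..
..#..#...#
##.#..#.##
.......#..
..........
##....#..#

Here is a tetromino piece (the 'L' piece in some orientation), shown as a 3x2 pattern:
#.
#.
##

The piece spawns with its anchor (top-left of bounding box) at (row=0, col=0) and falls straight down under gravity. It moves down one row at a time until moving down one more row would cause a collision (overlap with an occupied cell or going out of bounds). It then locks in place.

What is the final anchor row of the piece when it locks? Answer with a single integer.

Spawn at (row=0, col=0). Try each row:
  row 0: fits
  row 1: fits
  row 2: fits
  row 3: blocked -> lock at row 2

Answer: 2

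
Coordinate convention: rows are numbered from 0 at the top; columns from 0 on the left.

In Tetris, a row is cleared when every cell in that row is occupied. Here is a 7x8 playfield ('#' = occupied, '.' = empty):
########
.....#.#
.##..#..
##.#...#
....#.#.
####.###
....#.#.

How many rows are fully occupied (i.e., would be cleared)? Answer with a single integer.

Check each row:
  row 0: 0 empty cells -> FULL (clear)
  row 1: 6 empty cells -> not full
  row 2: 5 empty cells -> not full
  row 3: 4 empty cells -> not full
  row 4: 6 empty cells -> not full
  row 5: 1 empty cell -> not full
  row 6: 6 empty cells -> not full
Total rows cleared: 1

Answer: 1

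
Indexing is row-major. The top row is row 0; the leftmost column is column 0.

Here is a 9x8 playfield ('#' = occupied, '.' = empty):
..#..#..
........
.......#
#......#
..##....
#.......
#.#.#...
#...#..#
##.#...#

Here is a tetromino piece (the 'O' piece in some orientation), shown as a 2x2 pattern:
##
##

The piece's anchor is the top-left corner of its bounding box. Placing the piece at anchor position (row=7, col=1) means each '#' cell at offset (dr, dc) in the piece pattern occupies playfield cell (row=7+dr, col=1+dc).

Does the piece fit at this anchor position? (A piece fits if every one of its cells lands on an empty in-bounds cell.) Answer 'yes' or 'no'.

Answer: no

Derivation:
Check each piece cell at anchor (7, 1):
  offset (0,0) -> (7,1): empty -> OK
  offset (0,1) -> (7,2): empty -> OK
  offset (1,0) -> (8,1): occupied ('#') -> FAIL
  offset (1,1) -> (8,2): empty -> OK
All cells valid: no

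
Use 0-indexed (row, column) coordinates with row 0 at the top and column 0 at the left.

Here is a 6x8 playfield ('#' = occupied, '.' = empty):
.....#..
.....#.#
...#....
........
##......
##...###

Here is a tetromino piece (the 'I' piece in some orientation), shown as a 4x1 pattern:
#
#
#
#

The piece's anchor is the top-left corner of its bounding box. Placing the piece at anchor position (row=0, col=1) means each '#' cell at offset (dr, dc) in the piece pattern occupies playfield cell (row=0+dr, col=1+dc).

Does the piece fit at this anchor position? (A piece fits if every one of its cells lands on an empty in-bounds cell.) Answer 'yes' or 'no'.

Check each piece cell at anchor (0, 1):
  offset (0,0) -> (0,1): empty -> OK
  offset (1,0) -> (1,1): empty -> OK
  offset (2,0) -> (2,1): empty -> OK
  offset (3,0) -> (3,1): empty -> OK
All cells valid: yes

Answer: yes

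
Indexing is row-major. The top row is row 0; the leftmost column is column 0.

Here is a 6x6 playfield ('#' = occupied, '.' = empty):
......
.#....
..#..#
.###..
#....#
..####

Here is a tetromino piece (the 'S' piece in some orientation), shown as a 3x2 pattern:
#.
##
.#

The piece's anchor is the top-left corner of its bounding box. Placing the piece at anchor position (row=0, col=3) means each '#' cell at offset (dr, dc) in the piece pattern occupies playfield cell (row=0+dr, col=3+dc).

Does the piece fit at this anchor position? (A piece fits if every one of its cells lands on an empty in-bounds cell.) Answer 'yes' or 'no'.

Check each piece cell at anchor (0, 3):
  offset (0,0) -> (0,3): empty -> OK
  offset (1,0) -> (1,3): empty -> OK
  offset (1,1) -> (1,4): empty -> OK
  offset (2,1) -> (2,4): empty -> OK
All cells valid: yes

Answer: yes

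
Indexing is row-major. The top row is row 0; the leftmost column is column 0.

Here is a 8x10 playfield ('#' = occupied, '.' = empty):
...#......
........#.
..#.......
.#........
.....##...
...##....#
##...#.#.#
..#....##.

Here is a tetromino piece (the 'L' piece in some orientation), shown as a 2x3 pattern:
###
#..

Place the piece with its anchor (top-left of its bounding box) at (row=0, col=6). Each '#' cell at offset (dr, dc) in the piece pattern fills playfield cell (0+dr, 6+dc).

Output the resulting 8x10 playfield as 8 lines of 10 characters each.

Fill (0+0,6+0) = (0,6)
Fill (0+0,6+1) = (0,7)
Fill (0+0,6+2) = (0,8)
Fill (0+1,6+0) = (1,6)

Answer: ...#..###.
......#.#.
..#.......
.#........
.....##...
...##....#
##...#.#.#
..#....##.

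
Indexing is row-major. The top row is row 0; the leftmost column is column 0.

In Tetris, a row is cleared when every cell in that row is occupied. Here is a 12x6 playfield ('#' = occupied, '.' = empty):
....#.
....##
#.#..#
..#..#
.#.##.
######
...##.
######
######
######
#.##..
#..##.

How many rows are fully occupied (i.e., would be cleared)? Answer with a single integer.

Check each row:
  row 0: 5 empty cells -> not full
  row 1: 4 empty cells -> not full
  row 2: 3 empty cells -> not full
  row 3: 4 empty cells -> not full
  row 4: 3 empty cells -> not full
  row 5: 0 empty cells -> FULL (clear)
  row 6: 4 empty cells -> not full
  row 7: 0 empty cells -> FULL (clear)
  row 8: 0 empty cells -> FULL (clear)
  row 9: 0 empty cells -> FULL (clear)
  row 10: 3 empty cells -> not full
  row 11: 3 empty cells -> not full
Total rows cleared: 4

Answer: 4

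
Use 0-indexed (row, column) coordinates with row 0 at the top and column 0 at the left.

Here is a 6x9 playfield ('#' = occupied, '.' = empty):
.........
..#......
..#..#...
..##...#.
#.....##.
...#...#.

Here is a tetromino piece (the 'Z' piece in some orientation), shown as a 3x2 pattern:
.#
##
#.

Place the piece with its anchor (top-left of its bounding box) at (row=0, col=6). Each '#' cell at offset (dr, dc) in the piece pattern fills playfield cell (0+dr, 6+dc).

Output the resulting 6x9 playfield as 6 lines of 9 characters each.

Fill (0+0,6+1) = (0,7)
Fill (0+1,6+0) = (1,6)
Fill (0+1,6+1) = (1,7)
Fill (0+2,6+0) = (2,6)

Answer: .......#.
..#...##.
..#..##..
..##...#.
#.....##.
...#...#.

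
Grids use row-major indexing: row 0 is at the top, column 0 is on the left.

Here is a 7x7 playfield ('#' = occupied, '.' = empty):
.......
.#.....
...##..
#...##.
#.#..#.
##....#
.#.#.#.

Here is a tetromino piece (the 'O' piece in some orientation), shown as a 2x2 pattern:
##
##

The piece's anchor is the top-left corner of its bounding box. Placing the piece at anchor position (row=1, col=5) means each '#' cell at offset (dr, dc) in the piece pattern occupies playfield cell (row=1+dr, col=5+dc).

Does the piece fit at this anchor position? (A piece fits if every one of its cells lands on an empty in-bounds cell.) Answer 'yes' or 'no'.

Check each piece cell at anchor (1, 5):
  offset (0,0) -> (1,5): empty -> OK
  offset (0,1) -> (1,6): empty -> OK
  offset (1,0) -> (2,5): empty -> OK
  offset (1,1) -> (2,6): empty -> OK
All cells valid: yes

Answer: yes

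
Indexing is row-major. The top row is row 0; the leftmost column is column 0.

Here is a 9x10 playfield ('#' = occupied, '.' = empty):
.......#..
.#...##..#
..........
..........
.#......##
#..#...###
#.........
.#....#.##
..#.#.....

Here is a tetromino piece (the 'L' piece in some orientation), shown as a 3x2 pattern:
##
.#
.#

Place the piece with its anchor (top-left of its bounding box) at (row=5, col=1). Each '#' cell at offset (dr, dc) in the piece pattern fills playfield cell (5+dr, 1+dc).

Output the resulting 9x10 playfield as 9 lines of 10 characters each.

Fill (5+0,1+0) = (5,1)
Fill (5+0,1+1) = (5,2)
Fill (5+1,1+1) = (6,2)
Fill (5+2,1+1) = (7,2)

Answer: .......#..
.#...##..#
..........
..........
.#......##
####...###
#.#.......
.##...#.##
..#.#.....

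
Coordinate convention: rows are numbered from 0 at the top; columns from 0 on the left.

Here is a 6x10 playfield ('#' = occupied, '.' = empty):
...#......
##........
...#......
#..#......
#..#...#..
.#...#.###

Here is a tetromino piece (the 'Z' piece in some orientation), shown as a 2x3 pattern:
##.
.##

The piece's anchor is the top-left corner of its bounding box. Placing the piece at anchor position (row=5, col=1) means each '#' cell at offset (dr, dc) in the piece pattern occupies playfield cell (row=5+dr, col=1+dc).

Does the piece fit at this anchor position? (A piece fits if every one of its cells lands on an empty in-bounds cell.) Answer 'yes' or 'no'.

Check each piece cell at anchor (5, 1):
  offset (0,0) -> (5,1): occupied ('#') -> FAIL
  offset (0,1) -> (5,2): empty -> OK
  offset (1,1) -> (6,2): out of bounds -> FAIL
  offset (1,2) -> (6,3): out of bounds -> FAIL
All cells valid: no

Answer: no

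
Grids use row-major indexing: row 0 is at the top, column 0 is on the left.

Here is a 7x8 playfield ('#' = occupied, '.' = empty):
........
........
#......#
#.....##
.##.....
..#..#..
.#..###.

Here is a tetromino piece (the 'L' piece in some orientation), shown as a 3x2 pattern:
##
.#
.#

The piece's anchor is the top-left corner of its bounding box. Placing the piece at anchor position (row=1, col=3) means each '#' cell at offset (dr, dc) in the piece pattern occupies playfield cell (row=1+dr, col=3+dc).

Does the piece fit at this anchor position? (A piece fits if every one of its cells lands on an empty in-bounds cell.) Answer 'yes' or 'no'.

Check each piece cell at anchor (1, 3):
  offset (0,0) -> (1,3): empty -> OK
  offset (0,1) -> (1,4): empty -> OK
  offset (1,1) -> (2,4): empty -> OK
  offset (2,1) -> (3,4): empty -> OK
All cells valid: yes

Answer: yes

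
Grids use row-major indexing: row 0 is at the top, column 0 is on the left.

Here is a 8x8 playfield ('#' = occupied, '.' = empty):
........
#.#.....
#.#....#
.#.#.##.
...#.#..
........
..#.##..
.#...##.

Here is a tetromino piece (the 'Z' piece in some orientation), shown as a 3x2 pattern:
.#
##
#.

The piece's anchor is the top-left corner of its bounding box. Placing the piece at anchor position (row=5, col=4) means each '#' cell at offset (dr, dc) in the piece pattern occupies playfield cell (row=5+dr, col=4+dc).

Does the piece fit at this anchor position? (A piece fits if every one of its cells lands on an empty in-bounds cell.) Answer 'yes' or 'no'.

Answer: no

Derivation:
Check each piece cell at anchor (5, 4):
  offset (0,1) -> (5,5): empty -> OK
  offset (1,0) -> (6,4): occupied ('#') -> FAIL
  offset (1,1) -> (6,5): occupied ('#') -> FAIL
  offset (2,0) -> (7,4): empty -> OK
All cells valid: no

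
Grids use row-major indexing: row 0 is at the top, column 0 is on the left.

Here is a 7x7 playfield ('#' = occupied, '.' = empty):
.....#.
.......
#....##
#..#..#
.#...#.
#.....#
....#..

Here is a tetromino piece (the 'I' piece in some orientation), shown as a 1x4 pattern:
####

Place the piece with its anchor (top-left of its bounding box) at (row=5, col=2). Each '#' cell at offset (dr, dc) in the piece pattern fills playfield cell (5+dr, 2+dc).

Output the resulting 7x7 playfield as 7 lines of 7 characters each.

Fill (5+0,2+0) = (5,2)
Fill (5+0,2+1) = (5,3)
Fill (5+0,2+2) = (5,4)
Fill (5+0,2+3) = (5,5)

Answer: .....#.
.......
#....##
#..#..#
.#...#.
#.#####
....#..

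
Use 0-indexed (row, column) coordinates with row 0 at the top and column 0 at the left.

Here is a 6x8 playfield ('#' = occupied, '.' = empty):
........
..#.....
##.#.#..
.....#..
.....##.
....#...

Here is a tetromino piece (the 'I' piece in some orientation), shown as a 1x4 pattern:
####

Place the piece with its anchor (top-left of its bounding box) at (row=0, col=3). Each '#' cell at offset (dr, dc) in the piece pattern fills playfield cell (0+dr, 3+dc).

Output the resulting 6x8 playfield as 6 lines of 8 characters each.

Fill (0+0,3+0) = (0,3)
Fill (0+0,3+1) = (0,4)
Fill (0+0,3+2) = (0,5)
Fill (0+0,3+3) = (0,6)

Answer: ...####.
..#.....
##.#.#..
.....#..
.....##.
....#...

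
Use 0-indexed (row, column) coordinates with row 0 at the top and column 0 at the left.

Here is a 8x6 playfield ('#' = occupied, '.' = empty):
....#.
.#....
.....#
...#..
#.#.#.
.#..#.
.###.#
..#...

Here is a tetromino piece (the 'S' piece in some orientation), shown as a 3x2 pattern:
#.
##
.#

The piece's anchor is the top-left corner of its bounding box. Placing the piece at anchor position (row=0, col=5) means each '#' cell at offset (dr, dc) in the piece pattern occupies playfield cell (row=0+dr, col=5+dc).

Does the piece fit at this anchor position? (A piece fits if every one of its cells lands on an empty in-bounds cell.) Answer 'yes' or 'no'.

Check each piece cell at anchor (0, 5):
  offset (0,0) -> (0,5): empty -> OK
  offset (1,0) -> (1,5): empty -> OK
  offset (1,1) -> (1,6): out of bounds -> FAIL
  offset (2,1) -> (2,6): out of bounds -> FAIL
All cells valid: no

Answer: no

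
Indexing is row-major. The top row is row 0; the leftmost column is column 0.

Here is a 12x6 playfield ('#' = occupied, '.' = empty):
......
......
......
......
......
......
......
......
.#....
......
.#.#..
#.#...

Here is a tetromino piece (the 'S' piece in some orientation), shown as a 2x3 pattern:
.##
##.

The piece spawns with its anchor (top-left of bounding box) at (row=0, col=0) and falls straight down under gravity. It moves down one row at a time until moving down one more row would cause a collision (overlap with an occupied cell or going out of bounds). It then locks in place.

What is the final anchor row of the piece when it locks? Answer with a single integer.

Spawn at (row=0, col=0). Try each row:
  row 0: fits
  row 1: fits
  row 2: fits
  row 3: fits
  row 4: fits
  row 5: fits
  row 6: fits
  row 7: blocked -> lock at row 6

Answer: 6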